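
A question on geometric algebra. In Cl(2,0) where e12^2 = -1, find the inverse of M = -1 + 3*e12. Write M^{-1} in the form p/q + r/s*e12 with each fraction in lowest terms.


M = -1 + 3*e12, where e12^2 = -1.
Since M commutes with its reverse ~M = a - b*e12, M * ~M = a^2 - b^2*e12^2 = a^2 + b^2.
So M^{-1} = ~M / (a^2 + b^2) = (a - b*e12)/(a^2 + b^2).
a^2 + b^2 = 1 + 9 = 10
Scalar part = -1/10 = -1/10
Bivector coeff = -3/10 = -3/10
M^{-1} = -1/10 - 3/10*e12


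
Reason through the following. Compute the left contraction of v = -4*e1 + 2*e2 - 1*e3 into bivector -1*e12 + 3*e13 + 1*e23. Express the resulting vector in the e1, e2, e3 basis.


Left contraction v _| B = <vB>_1 (grade-1 part of the geometric product vB).
Using e1_|e12 = e2, e2_|e12 = -e1, e1_|e13 = e3, e3_|e13 = -e1, e2_|e23 = e3, e3_|e23 = -e2:
e1 coeff: -v2*b12 - v3*b13 = -(2)*(-1) - (-1)*(3) = 5
e2 coeff: v1*b12 - v3*b23 = (-4)*(-1) - (-1)*(1) = 5
e3 coeff: v1*b13 + v2*b23 = (-4)*(3) + (2)*(1) = -10
v _| B = 5*e1 + 5*e2 - 10*e3


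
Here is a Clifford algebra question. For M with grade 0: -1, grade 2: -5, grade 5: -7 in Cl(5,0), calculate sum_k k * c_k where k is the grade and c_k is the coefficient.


Grade-weighted sum = sum of grade_k * coefficient_k
0*(-1) = 0
2*(-5) = -10
5*(-7) = -35
Total = 0 + (-10) + (-35) = -45


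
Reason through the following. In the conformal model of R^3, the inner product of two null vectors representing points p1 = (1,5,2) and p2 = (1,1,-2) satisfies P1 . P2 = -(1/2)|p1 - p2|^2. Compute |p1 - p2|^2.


p1 - p2 = (0, 4, 4)
|p1 - p2|^2 = 0^2 + 4^2 + 4^2
= 0 + 16 + 16
= 32


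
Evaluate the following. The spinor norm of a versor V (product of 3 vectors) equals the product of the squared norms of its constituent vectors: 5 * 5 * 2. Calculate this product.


Spinor norm N(V) = |v1|^2 * |v2|^2 * ... * |v3|^2
= 5 * 5 * 2
Running product: 5, 25, 50
N(V) = 50


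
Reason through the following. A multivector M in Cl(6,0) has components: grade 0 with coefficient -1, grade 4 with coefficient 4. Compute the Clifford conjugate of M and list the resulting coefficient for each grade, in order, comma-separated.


Clifford conjugate sign for grade k: (-1)^(k(k+1)/2)
Grade 0: (-1)^(0*1/2) = (-1)^0 = 1, coeff -1 -> -1
Grade 4: (-1)^(4*5/2) = (-1)^10 = 1, coeff 4 -> 4
Conjugated coefficients: -1, 4


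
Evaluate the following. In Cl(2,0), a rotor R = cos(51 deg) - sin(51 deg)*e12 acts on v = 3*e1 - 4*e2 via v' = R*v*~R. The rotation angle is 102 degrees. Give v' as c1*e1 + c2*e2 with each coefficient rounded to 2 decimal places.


Rotor R = cos(51deg) - sin(51deg)*e12
Rotation angle theta = 2 * 51 = 102 degrees
v' = R*v*~R rotates v by theta.
cos(102deg) = -0.2079, sin(102deg) = 0.9781
v'_1 = 3*cos(102deg) - (-4)*sin(102deg)
= 3*(-0.2079) - (-4)*0.9781
= 3.29
v'_2 = 3*sin(102deg) + (-4)*cos(102deg)
= 3*0.9781 + (-4)*(-0.2079)
= 3.77
v' = 3.29*e1 + 3.77*e2


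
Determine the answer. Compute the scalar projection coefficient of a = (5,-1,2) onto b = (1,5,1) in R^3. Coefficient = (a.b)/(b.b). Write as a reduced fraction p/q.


Projection coefficient = (a . b) / (b . b)
a . b = 5*1 + (-1)*5 + 2*1
= 5 + (-5) + 2 = 2
b . b = 1^2 + 5^2 + 1^2
= 1 + 25 + 1 = 27
Coefficient = 2/27
In lowest terms: 2/27


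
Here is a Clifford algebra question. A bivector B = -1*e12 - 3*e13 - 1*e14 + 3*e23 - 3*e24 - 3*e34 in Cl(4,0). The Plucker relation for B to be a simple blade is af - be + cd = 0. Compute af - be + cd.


Plucker relation: af - be + cd
a*f = (-1)*(-3) = 3
b*e = (-3)*(-3) = 9
c*d = (-1)*3 = -3
af - be + cd = 3 - 9 + (-3)
= -9


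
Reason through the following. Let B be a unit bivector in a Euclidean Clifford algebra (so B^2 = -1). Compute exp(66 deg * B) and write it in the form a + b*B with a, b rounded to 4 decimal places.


For a unit bivector B with B^2 = -1, the exponential series gives
e^(theta*B) = cos(theta) + sin(theta)*B (the GA analogue of Euler's formula).
theta = 66 degrees = 1.151917 rad
cos(66 deg) = 0.4067
sin(66 deg) = 0.9135
exp(theta*B) = 0.4067 + 0.9135*B


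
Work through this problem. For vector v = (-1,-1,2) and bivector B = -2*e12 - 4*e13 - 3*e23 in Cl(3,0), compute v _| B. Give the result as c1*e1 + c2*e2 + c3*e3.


Left contraction v _| B = <vB>_1 (grade-1 part of the geometric product vB).
Using e1_|e12 = e2, e2_|e12 = -e1, e1_|e13 = e3, e3_|e13 = -e1, e2_|e23 = e3, e3_|e23 = -e2:
e1 coeff: -v2*b12 - v3*b13 = -(-1)*(-2) - (2)*(-4) = 6
e2 coeff: v1*b12 - v3*b23 = (-1)*(-2) - (2)*(-3) = 8
e3 coeff: v1*b13 + v2*b23 = (-1)*(-4) + (-1)*(-3) = 7
v _| B = 6*e1 + 8*e2 + 7*e3


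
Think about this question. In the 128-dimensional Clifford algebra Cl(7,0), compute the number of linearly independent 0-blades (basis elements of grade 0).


Number of grade-k basis blades in Cl(p,q) with n = p + q is C(n, k).
n = 7 + 0 = 7
C(7, 0) = 7! / (0! * 7!)
= 5040 / (1 * 5040)
= 1


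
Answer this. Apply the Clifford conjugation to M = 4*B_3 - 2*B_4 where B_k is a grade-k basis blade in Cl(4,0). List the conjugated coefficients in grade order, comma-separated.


Clifford conjugate sign for grade k: (-1)^(k(k+1)/2)
Grade 3: (-1)^(3*4/2) = (-1)^6 = 1, coeff 4 -> 4
Grade 4: (-1)^(4*5/2) = (-1)^10 = 1, coeff -2 -> -2
Conjugated coefficients: 4, -2


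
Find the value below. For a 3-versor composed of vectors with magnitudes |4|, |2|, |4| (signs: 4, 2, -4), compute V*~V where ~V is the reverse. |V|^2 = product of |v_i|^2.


Each vector v_i has |v_i|^2 = s_i^2
Squared scales: 4^2 = 16, 2^2 = 4, (-4)^2 = 16
|V|^2 = 16 * 4 * 16
= 1024


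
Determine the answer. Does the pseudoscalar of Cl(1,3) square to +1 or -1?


The pseudoscalar I = e1...e_n (product of all n generators) of Cl(p,q) satisfies I^2 = (-1)^(q + n(n-1)/2).
p = 1, q = 3, n = p + q = 4
n(n-1)/2 = 4 * 3 / 2 = 6
Exponent = q + n(n-1)/2 = 3 + 6 = 9
I^2 = (-1)^9 = -1


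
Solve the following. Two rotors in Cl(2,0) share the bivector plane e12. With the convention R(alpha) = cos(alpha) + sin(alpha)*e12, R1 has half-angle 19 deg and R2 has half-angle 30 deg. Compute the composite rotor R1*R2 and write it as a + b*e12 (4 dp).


Same-plane rotors commute and their half-angles add:
R1*R2 = cos(a1 + a2) + sin(a1 + a2)*e12.
a1 + a2 = 19 + 30 = 49 deg
cos(49 deg) = 0.6561
sin(49 deg) = 0.7547
R1*R2 = 0.6561 + 0.7547*e12


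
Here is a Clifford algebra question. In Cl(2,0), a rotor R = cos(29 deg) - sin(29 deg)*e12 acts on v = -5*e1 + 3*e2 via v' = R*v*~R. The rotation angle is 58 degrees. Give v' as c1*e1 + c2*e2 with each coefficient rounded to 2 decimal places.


Rotor R = cos(29deg) - sin(29deg)*e12
Rotation angle theta = 2 * 29 = 58 degrees
v' = R*v*~R rotates v by theta.
cos(58deg) = 0.5299, sin(58deg) = 0.8480
v'_1 = -5*cos(58deg) - 3*sin(58deg)
= -5*0.5299 - 3*0.8480
= -5.19
v'_2 = -5*sin(58deg) + 3*cos(58deg)
= -5*0.8480 + 3*0.5299
= -2.65
v' = -5.19*e1 - 2.65*e2


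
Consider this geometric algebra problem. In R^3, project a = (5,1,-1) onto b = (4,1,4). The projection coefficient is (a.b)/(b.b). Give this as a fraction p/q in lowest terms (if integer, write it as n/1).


Projection coefficient = (a . b) / (b . b)
a . b = 5*4 + 1*1 + (-1)*4
= 20 + 1 + (-4) = 17
b . b = 4^2 + 1^2 + 4^2
= 16 + 1 + 16 = 33
Coefficient = 17/33
In lowest terms: 17/33


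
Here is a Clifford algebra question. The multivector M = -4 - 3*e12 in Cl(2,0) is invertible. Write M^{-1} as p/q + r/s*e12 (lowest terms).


M = -4 - 3*e12, where e12^2 = -1.
Since M commutes with its reverse ~M = a - b*e12, M * ~M = a^2 - b^2*e12^2 = a^2 + b^2.
So M^{-1} = ~M / (a^2 + b^2) = (a - b*e12)/(a^2 + b^2).
a^2 + b^2 = 16 + 9 = 25
Scalar part = -4/25 = -4/25
Bivector coeff = 3/25 = 3/25
M^{-1} = -4/25 + 3/25*e12


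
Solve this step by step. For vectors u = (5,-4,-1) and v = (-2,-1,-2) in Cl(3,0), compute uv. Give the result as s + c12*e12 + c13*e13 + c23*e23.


In Cl(3,0): e_i^2 = 1, e_ie_j = -e_je_i for i != j.
Scalar part = u . v = 5*(-2) + (-4)*(-1) + (-1)*(-2)
= -10 + 4 + 2 = -4
e12 coeff = 5*(-1) - (-4)*(-2) = -5 - 8 = -13
e13 coeff = 5*(-2) - (-1)*(-2) = -10 - 2 = -12
e23 coeff = (-4)*(-2) - (-1)*(-1) = 8 - 1 = 7
uv = -4 - 13*e12 - 12*e13 + 7*e23


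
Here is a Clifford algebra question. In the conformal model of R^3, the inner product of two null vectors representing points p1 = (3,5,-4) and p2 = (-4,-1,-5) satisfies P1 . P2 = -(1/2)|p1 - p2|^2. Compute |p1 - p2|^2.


p1 - p2 = (7, 6, 1)
|p1 - p2|^2 = 7^2 + 6^2 + 1^2
= 49 + 36 + 1
= 86


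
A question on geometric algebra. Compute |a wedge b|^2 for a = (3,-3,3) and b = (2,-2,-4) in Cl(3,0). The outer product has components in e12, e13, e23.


a wedge b = (a1*b2 - a2*b1)*e12 + (a1*b3 - a3*b1)*e13 + (a2*b3 - a3*b2)*e23
e12 coeff: 3*(-2) - (-3)*2 = -6 - (-6) = 0
e13 coeff: 3*(-4) - 3*2 = -12 - 6 = -18
e23 coeff: (-3)*(-4) - 3*(-2) = 12 - (-6) = 18
|a wedge b|^2 = 0^2 + (-18)^2 + 18^2
= 0 + 324 + 324
= 648


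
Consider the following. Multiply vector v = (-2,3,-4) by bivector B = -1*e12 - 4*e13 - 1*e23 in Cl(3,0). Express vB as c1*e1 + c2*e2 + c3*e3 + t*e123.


vB has grade-1 (vector) and grade-3 (trivector) parts: vB = (v _| B) + (v ^ B).
Vector part <vB>_1:
  e1: -v2*b12 - v3*b13 = -(3)*(-1) - (-4)*(-4) = -13
  e2: v1*b12 - v3*b23 = (-2)*(-1) - (-4)*(-1) = -2
  e3: v1*b13 + v2*b23 = (-2)*(-4) + (3)*(-1) = 5
Trivector part <vB>_3:
  e123: v1*b23 - v2*b13 + v3*b12 = (-2)*(-1) - (3)*(-4) + (-4)*(-1) = 18
vB = -13*e1 - 2*e2 + 5*e3 + 18*e123


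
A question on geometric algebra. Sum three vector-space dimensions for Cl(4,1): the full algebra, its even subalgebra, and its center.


n = 4 + 1 = 5
Total dim = 2^5 = 32
Even subalgebra dim = 2^4 = 16
n is odd, so center dim = 2
Sum = 32 + 16 + 2 = 50


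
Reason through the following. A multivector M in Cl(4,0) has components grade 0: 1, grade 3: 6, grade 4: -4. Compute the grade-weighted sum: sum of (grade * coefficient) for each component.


Grade-weighted sum = sum of grade_k * coefficient_k
0*1 = 0
3*6 = 18
4*(-4) = -16
Total = 0 + 18 + (-16) = 2


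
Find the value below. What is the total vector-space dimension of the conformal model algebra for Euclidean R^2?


The conformal model of R^2 uses Cl(3,1): the 2 Euclidean generators plus two extra orthogonal generators e+ (e+^2 = +1) and e- (e-^2 = -1), from which the null vectors e0, einf are built.
Number of generators m = 2 + 2 = 4.
dim Cl(p,q) = 2^m = 2^4 = 16


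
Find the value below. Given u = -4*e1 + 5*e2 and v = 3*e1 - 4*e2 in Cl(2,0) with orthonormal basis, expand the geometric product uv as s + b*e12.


Expand: (-4*e1 + 5*e2)(3*e1 - 4*e2)
= (-4)*3*e1e1 + (-4)*(-4)*e1e2 + 5*3*e2e1 + 5*(-4)*e2e2
Using e1^2 = e2^2 = 1, e2e1 = -e1e2:
Scalar part s = (-4)*3 + 5*(-4) = -12 + (-20) = -32
Bivector part b = (-4)*(-4) - 5*3 = 16 - 15 = 1
uv = -32 + 1*e12


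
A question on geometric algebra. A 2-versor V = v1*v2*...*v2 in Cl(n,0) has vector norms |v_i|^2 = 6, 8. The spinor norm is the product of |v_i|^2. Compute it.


Spinor norm N(V) = |v1|^2 * |v2|^2 * ... * |v2|^2
= 6 * 8
Running product: 6, 48
N(V) = 48


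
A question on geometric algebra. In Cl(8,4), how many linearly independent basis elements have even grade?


Even subalgebra dimension = 2^(n-1)
n = 8 + 4 = 12
2^(12 - 1) = 2^11 = 2048
Verification: sum of C(12,k) for even k = 1 + 66 + 495 + 924 + 495 + 66 + 1 = 2048
Result = 2048


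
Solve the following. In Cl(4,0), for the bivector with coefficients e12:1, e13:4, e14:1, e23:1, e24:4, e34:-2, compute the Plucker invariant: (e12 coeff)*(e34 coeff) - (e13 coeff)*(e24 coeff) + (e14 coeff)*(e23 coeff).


Plucker relation: af - be + cd
a*f = 1*(-2) = -2
b*e = 4*4 = 16
c*d = 1*1 = 1
af - be + cd = -2 - 16 + 1
= -17


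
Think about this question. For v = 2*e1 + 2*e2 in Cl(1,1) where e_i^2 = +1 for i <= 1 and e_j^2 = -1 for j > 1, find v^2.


v^2 = sum of c_i^2 * e_i^2
Positive signature terms (e_i^2 = +1): 2^2 = 4
Negative signature terms (e_j^2 = -1): 2^2 = 4
v^2 = 4 - 4 = 0


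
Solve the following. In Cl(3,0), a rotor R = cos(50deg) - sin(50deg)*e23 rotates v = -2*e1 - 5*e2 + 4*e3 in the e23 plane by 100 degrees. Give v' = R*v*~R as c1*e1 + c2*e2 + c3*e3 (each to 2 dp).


Rotor R = cos(50deg) - sin(50deg)*e23
Rotation angle theta = 2 * 50 = 100 degrees in the e23 plane (e2 -> e3).
The component perpendicular to the plane (e1) is invariant: v'_1 = v1 = -2.00
cos(100deg) = -0.1736, sin(100deg) = 0.9848
v'_2 = v2*cos(theta) - v3*sin(theta) = -5*(-0.1736) - 4*0.9848 = -3.07
v'_3 = v2*sin(theta) + v3*cos(theta) = -5*0.9848 + 4*(-0.1736) = -5.62
v' = -2.00*e1 - 3.07*e2 - 5.62*e3


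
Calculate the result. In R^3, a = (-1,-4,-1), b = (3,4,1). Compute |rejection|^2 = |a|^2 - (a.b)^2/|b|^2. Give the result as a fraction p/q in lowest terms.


|a|^2 = (-1)^2 + (-4)^2 + (-1)^2 = 18
|b|^2 = 3^2 + 4^2 + 1^2 = 26
a . b = (-1)*3 + (-4)*4 + (-1)*1 = -20
(a.b)^2 = (-20)^2 = 400
|rej|^2 = 18 - 400/26
= (468 - 400)/26
= 68/26
In lowest terms: 34/13


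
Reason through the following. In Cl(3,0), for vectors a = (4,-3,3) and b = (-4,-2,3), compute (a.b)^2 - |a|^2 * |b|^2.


a . b = 4*(-4) + (-3)*(-2) + 3*3
= -16 + 6 + 9 = -1
|a|^2 = 4^2 + (-3)^2 + 3^2 = 34
|b|^2 = (-4)^2 + (-2)^2 + 3^2 = 29
(a.b)^2 = (-1)^2 = 1
|a|^2 * |b|^2 = 34 * 29 = 986
Result = 1 - 986 = -985


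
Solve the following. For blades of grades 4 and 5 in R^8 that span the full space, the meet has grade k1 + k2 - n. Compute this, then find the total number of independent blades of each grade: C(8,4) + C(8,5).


Meet grade = grade(A) + grade(B) - n
= 4 + 5 - 8 = 1
C(8,4) = 70
C(8,5) = 56
dim_A + dim_B = 70 + 56 = 126


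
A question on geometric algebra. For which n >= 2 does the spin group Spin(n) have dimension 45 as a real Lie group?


dim Spin(n) = dim so(n) = n(n-1)/2.
Solve n(n-1)/2 = 45, i.e. n^2 - n - 90 = 0.
Discriminant = 1 + 8*45 = 361
n = (1 + sqrt(361))/2 = (1 + 19)/2 = 10


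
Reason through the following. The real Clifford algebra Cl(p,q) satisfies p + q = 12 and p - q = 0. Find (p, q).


We need p + q = 12 and p - q = 0.
Adding: 2p = 12 + 0 = 12, so p = 6.
Then q = 12 - 6 = 6.
(p, q) = (6, 6)


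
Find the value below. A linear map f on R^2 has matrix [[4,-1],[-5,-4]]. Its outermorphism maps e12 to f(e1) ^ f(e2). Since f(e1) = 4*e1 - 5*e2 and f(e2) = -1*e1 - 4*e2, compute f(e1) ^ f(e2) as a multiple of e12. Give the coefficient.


The outermorphism of a linear map f sends e1^e2 to f(e1)^f(e2).
f(e1) = 4*e1 - 5*e2
f(e2) = -1*e1 - 4*e2
f(e1) ^ f(e2) = (4*e1 - 5*e2) ^ (-1*e1 - 4*e2)
= 4*(-4)*e12 + (-5)*(-1)*e21
= (-16 - 5)*e12
= -21*e12
Coefficient = -21


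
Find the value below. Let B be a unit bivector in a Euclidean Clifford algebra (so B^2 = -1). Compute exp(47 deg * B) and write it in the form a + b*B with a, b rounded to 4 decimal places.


For a unit bivector B with B^2 = -1, the exponential series gives
e^(theta*B) = cos(theta) + sin(theta)*B (the GA analogue of Euler's formula).
theta = 47 degrees = 0.820305 rad
cos(47 deg) = 0.6820
sin(47 deg) = 0.7314
exp(theta*B) = 0.6820 + 0.7314*B


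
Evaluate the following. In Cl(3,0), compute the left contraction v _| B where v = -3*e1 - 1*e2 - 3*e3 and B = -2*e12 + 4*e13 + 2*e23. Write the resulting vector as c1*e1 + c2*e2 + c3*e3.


Left contraction v _| B = <vB>_1 (grade-1 part of the geometric product vB).
Using e1_|e12 = e2, e2_|e12 = -e1, e1_|e13 = e3, e3_|e13 = -e1, e2_|e23 = e3, e3_|e23 = -e2:
e1 coeff: -v2*b12 - v3*b13 = -(-1)*(-2) - (-3)*(4) = 10
e2 coeff: v1*b12 - v3*b23 = (-3)*(-2) - (-3)*(2) = 12
e3 coeff: v1*b13 + v2*b23 = (-3)*(4) + (-1)*(2) = -14
v _| B = 10*e1 + 12*e2 - 14*e3


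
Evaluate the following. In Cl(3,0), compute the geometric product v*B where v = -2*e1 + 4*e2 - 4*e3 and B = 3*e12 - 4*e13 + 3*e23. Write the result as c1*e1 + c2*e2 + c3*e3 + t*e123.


vB has grade-1 (vector) and grade-3 (trivector) parts: vB = (v _| B) + (v ^ B).
Vector part <vB>_1:
  e1: -v2*b12 - v3*b13 = -(4)*(3) - (-4)*(-4) = -28
  e2: v1*b12 - v3*b23 = (-2)*(3) - (-4)*(3) = 6
  e3: v1*b13 + v2*b23 = (-2)*(-4) + (4)*(3) = 20
Trivector part <vB>_3:
  e123: v1*b23 - v2*b13 + v3*b12 = (-2)*(3) - (4)*(-4) + (-4)*(3) = -2
vB = -28*e1 + 6*e2 + 20*e3 - 2*e123


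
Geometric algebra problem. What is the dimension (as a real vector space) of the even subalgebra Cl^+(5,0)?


Even subalgebra dimension = 2^(n-1)
n = 5 + 0 = 5
2^(5 - 1) = 2^4 = 16
Verification: sum of C(5,k) for even k = 1 + 10 + 5 = 16
Result = 16


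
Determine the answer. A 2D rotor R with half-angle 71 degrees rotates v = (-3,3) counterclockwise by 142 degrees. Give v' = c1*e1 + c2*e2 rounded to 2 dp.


Rotor R = cos(71deg) - sin(71deg)*e12
Rotation angle theta = 2 * 71 = 142 degrees
v' = R*v*~R rotates v by theta.
cos(142deg) = -0.7880, sin(142deg) = 0.6157
v'_1 = -3*cos(142deg) - 3*sin(142deg)
= -3*(-0.7880) - 3*0.6157
= 0.52
v'_2 = -3*sin(142deg) + 3*cos(142deg)
= -3*0.6157 + 3*(-0.7880)
= -4.21
v' = 0.52*e1 - 4.21*e2


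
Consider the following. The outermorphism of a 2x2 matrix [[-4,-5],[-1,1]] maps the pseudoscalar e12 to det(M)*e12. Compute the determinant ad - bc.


The outermorphism of a linear map f sends e1^e2 to f(e1)^f(e2).
f(e1) = -4*e1 - 1*e2
f(e2) = -5*e1 + 1*e2
f(e1) ^ f(e2) = (-4*e1 - 1*e2) ^ (-5*e1 + 1*e2)
= (-4)*1*e12 + (-1)*(-5)*e21
= (-4 - 5)*e12
= -9*e12
Coefficient = -9


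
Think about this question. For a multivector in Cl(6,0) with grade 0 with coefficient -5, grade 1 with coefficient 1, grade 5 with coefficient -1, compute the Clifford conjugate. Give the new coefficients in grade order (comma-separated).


Clifford conjugate sign for grade k: (-1)^(k(k+1)/2)
Grade 0: (-1)^(0*1/2) = (-1)^0 = 1, coeff -5 -> -5
Grade 1: (-1)^(1*2/2) = (-1)^1 = -1, coeff 1 -> -1
Grade 5: (-1)^(5*6/2) = (-1)^15 = -1, coeff -1 -> 1
Conjugated coefficients: -5, -1, 1


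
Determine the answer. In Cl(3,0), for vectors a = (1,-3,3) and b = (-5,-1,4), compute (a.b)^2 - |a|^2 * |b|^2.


a . b = 1*(-5) + (-3)*(-1) + 3*4
= -5 + 3 + 12 = 10
|a|^2 = 1^2 + (-3)^2 + 3^2 = 19
|b|^2 = (-5)^2 + (-1)^2 + 4^2 = 42
(a.b)^2 = 10^2 = 100
|a|^2 * |b|^2 = 19 * 42 = 798
Result = 100 - 798 = -698


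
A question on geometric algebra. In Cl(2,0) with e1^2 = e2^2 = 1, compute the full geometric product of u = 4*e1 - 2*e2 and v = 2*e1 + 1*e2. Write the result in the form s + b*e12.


Expand: (4*e1 - 2*e2)(2*e1 + 1*e2)
= 4*2*e1e1 + 4*1*e1e2 + (-2)*2*e2e1 + (-2)*1*e2e2
Using e1^2 = e2^2 = 1, e2e1 = -e1e2:
Scalar part s = 4*2 + (-2)*1 = 8 + (-2) = 6
Bivector part b = 4*1 - (-2)*2 = 4 - (-4) = 8
uv = 6 + 8*e12


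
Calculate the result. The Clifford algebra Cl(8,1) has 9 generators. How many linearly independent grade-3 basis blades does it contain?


Number of grade-k basis blades in Cl(p,q) with n = p + q is C(n, k).
n = 8 + 1 = 9
C(9, 3) = 9! / (3! * 6!)
= 362880 / (6 * 720)
= 84


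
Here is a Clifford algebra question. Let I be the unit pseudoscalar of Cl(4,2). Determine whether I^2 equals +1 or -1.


The pseudoscalar I = e1...e_n (product of all n generators) of Cl(p,q) satisfies I^2 = (-1)^(q + n(n-1)/2).
p = 4, q = 2, n = p + q = 6
n(n-1)/2 = 6 * 5 / 2 = 15
Exponent = q + n(n-1)/2 = 2 + 15 = 17
I^2 = (-1)^17 = -1


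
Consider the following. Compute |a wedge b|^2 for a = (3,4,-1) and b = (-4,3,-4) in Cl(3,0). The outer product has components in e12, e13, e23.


a wedge b = (a1*b2 - a2*b1)*e12 + (a1*b3 - a3*b1)*e13 + (a2*b3 - a3*b2)*e23
e12 coeff: 3*3 - 4*(-4) = 9 - (-16) = 25
e13 coeff: 3*(-4) - (-1)*(-4) = -12 - 4 = -16
e23 coeff: 4*(-4) - (-1)*3 = -16 - (-3) = -13
|a wedge b|^2 = 25^2 + (-16)^2 + (-13)^2
= 625 + 256 + 169
= 1050


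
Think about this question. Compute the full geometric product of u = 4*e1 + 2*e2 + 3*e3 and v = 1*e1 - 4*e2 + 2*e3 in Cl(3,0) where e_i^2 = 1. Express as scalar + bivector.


In Cl(3,0): e_i^2 = 1, e_ie_j = -e_je_i for i != j.
Scalar part = u . v = 4*1 + 2*(-4) + 3*2
= 4 + (-8) + 6 = 2
e12 coeff = 4*(-4) - 2*1 = -16 - 2 = -18
e13 coeff = 4*2 - 3*1 = 8 - 3 = 5
e23 coeff = 2*2 - 3*(-4) = 4 - (-12) = 16
uv = 2 - 18*e12 + 5*e13 + 16*e23


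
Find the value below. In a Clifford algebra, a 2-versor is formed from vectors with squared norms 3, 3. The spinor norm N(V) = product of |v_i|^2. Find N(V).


Spinor norm N(V) = |v1|^2 * |v2|^2 * ... * |v2|^2
= 3 * 3
Running product: 3, 9
N(V) = 9


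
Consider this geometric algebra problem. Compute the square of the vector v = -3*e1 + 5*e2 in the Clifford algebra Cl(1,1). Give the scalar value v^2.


v^2 = sum of c_i^2 * e_i^2
Positive signature terms (e_i^2 = +1): (-3)^2 = 9
Negative signature terms (e_j^2 = -1): 5^2 = 25
v^2 = 9 - 25 = -16


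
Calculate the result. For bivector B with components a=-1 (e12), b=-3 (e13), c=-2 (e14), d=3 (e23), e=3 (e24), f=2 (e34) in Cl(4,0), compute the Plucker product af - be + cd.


Plucker relation: af - be + cd
a*f = (-1)*2 = -2
b*e = (-3)*3 = -9
c*d = (-2)*3 = -6
af - be + cd = -2 - (-9) + (-6)
= 1


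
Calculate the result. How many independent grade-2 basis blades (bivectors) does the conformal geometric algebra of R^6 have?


The conformal model of R^6 uses Cl(7,1) with m = 6 + 2 = 8 generators.
Number of grade-2 blades = C(m, 2) = C(8, 2)
= 8*7/2 = 28


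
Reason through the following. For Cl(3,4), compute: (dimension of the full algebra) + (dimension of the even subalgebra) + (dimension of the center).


n = 3 + 4 = 7
Total dim = 2^7 = 128
Even subalgebra dim = 2^6 = 64
n is odd, so center dim = 2
Sum = 128 + 64 + 2 = 194


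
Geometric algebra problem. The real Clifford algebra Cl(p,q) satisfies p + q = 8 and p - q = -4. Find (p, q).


We need p + q = 8 and p - q = -4.
Adding: 2p = 8 + (-4) = 4, so p = 2.
Then q = 8 - 2 = 6.
(p, q) = (2, 6)


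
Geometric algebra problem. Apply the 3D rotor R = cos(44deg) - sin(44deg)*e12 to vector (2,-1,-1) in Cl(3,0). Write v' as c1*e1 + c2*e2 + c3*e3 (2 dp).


Rotor R = cos(44deg) - sin(44deg)*e12
Rotation angle theta = 2 * 44 = 88 degrees in the e12 plane (e1 -> e2).
The component perpendicular to the plane (e3) is invariant: v'_3 = v3 = -1.00
cos(88deg) = 0.0349, sin(88deg) = 0.9994
v'_1 = v1*cos(theta) - v2*sin(theta) = 2*0.0349 - (-1)*0.9994 = 1.07
v'_2 = v1*sin(theta) + v2*cos(theta) = 2*0.9994 + (-1)*0.0349 = 1.96
v' = 1.07*e1 + 1.96*e2 - 1.00*e3


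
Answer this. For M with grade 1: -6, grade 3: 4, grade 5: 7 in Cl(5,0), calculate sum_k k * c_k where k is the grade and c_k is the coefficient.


Grade-weighted sum = sum of grade_k * coefficient_k
1*(-6) = -6
3*4 = 12
5*7 = 35
Total = -6 + 12 + 35 = 41


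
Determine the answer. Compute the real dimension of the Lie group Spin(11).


Spin(n) double-covers SO(n); both have Lie algebra so(n) of dimension n(n-1)/2.
n = 11
n(n-1) = 11 * 10 = 110
dim Spin(11) = 110/2 = 55


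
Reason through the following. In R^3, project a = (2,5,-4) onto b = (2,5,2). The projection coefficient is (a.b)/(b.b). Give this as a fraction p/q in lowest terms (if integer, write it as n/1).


Projection coefficient = (a . b) / (b . b)
a . b = 2*2 + 5*5 + (-4)*2
= 4 + 25 + (-8) = 21
b . b = 2^2 + 5^2 + 2^2
= 4 + 25 + 4 = 33
Coefficient = 21/33
In lowest terms: 7/11


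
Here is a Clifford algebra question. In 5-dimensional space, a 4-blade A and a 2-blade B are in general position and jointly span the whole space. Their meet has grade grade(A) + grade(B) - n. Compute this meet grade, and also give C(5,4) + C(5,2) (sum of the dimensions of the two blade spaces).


Meet grade = grade(A) + grade(B) - n
= 4 + 2 - 5 = 1
C(5,4) = 5
C(5,2) = 10
dim_A + dim_B = 5 + 10 = 15


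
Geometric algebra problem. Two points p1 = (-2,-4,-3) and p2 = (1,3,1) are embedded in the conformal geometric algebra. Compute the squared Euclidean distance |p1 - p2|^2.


p1 - p2 = (-3, -7, -4)
|p1 - p2|^2 = (-3)^2 + (-7)^2 + (-4)^2
= 9 + 49 + 16
= 74


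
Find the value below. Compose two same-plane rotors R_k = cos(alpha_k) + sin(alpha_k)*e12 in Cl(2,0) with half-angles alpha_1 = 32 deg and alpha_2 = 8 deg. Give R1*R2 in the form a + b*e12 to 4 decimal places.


Same-plane rotors commute and their half-angles add:
R1*R2 = cos(a1 + a2) + sin(a1 + a2)*e12.
a1 + a2 = 32 + 8 = 40 deg
cos(40 deg) = 0.7660
sin(40 deg) = 0.6428
R1*R2 = 0.7660 + 0.6428*e12


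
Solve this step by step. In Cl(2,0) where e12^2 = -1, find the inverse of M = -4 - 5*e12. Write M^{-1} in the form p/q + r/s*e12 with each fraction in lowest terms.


M = -4 - 5*e12, where e12^2 = -1.
Since M commutes with its reverse ~M = a - b*e12, M * ~M = a^2 - b^2*e12^2 = a^2 + b^2.
So M^{-1} = ~M / (a^2 + b^2) = (a - b*e12)/(a^2 + b^2).
a^2 + b^2 = 16 + 25 = 41
Scalar part = -4/41 = -4/41
Bivector coeff = 5/41 = 5/41
M^{-1} = -4/41 + 5/41*e12


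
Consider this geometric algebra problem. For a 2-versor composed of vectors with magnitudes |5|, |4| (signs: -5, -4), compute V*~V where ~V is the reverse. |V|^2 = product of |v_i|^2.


Each vector v_i has |v_i|^2 = s_i^2
Squared scales: (-5)^2 = 25, (-4)^2 = 16
|V|^2 = 25 * 16
= 400


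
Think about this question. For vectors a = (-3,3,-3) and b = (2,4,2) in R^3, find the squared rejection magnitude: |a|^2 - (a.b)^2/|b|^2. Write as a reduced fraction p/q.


|a|^2 = (-3)^2 + 3^2 + (-3)^2 = 27
|b|^2 = 2^2 + 4^2 + 2^2 = 24
a . b = (-3)*2 + 3*4 + (-3)*2 = 0
(a.b)^2 = 0^2 = 0
|rej|^2 = 27 - 0/24
= (648 - 0)/24
= 648/24
In lowest terms: 27/1


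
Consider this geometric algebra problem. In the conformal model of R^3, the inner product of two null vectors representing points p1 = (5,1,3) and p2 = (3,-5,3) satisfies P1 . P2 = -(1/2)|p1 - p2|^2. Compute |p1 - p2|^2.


p1 - p2 = (2, 6, 0)
|p1 - p2|^2 = 2^2 + 6^2 + 0^2
= 4 + 36 + 0
= 40


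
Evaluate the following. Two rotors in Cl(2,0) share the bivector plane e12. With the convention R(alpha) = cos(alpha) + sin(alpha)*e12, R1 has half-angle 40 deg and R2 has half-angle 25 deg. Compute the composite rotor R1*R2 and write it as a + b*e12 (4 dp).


Same-plane rotors commute and their half-angles add:
R1*R2 = cos(a1 + a2) + sin(a1 + a2)*e12.
a1 + a2 = 40 + 25 = 65 deg
cos(65 deg) = 0.4226
sin(65 deg) = 0.9063
R1*R2 = 0.4226 + 0.9063*e12


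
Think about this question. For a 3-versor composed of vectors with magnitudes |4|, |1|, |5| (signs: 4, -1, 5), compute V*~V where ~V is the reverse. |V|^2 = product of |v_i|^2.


Each vector v_i has |v_i|^2 = s_i^2
Squared scales: 4^2 = 16, (-1)^2 = 1, 5^2 = 25
|V|^2 = 16 * 1 * 25
= 400


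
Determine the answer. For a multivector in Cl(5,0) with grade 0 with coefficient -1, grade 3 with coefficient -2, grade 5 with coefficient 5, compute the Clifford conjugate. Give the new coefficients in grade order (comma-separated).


Clifford conjugate sign for grade k: (-1)^(k(k+1)/2)
Grade 0: (-1)^(0*1/2) = (-1)^0 = 1, coeff -1 -> -1
Grade 3: (-1)^(3*4/2) = (-1)^6 = 1, coeff -2 -> -2
Grade 5: (-1)^(5*6/2) = (-1)^15 = -1, coeff 5 -> -5
Conjugated coefficients: -1, -2, -5


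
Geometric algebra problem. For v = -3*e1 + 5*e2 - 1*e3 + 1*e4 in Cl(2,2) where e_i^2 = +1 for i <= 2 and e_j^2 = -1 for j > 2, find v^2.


v^2 = sum of c_i^2 * e_i^2
Positive signature terms (e_i^2 = +1): (-3)^2 + 5^2 = 34
Negative signature terms (e_j^2 = -1): (-1)^2 + 1^2 = 2
v^2 = 34 - 2 = 32


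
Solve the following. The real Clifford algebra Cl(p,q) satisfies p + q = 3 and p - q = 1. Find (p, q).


We need p + q = 3 and p - q = 1.
Adding: 2p = 3 + 1 = 4, so p = 2.
Then q = 3 - 2 = 1.
(p, q) = (2, 1)


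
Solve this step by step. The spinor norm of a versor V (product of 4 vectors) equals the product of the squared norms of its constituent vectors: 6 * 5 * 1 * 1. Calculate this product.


Spinor norm N(V) = |v1|^2 * |v2|^2 * ... * |v4|^2
= 6 * 5 * 1 * 1
Running product: 6, 30, 30, 30
N(V) = 30


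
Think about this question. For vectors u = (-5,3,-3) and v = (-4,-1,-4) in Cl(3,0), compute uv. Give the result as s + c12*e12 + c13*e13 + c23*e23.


In Cl(3,0): e_i^2 = 1, e_ie_j = -e_je_i for i != j.
Scalar part = u . v = (-5)*(-4) + 3*(-1) + (-3)*(-4)
= 20 + (-3) + 12 = 29
e12 coeff = (-5)*(-1) - 3*(-4) = 5 - (-12) = 17
e13 coeff = (-5)*(-4) - (-3)*(-4) = 20 - 12 = 8
e23 coeff = 3*(-4) - (-3)*(-1) = -12 - 3 = -15
uv = 29 + 17*e12 + 8*e13 - 15*e23


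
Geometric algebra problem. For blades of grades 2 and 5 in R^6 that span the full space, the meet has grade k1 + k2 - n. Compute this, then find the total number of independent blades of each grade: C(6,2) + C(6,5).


Meet grade = grade(A) + grade(B) - n
= 2 + 5 - 6 = 1
C(6,2) = 15
C(6,5) = 6
dim_A + dim_B = 15 + 6 = 21


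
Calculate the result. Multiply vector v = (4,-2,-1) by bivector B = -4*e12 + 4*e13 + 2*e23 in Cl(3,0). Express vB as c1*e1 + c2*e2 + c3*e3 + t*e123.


vB has grade-1 (vector) and grade-3 (trivector) parts: vB = (v _| B) + (v ^ B).
Vector part <vB>_1:
  e1: -v2*b12 - v3*b13 = -(-2)*(-4) - (-1)*(4) = -4
  e2: v1*b12 - v3*b23 = (4)*(-4) - (-1)*(2) = -14
  e3: v1*b13 + v2*b23 = (4)*(4) + (-2)*(2) = 12
Trivector part <vB>_3:
  e123: v1*b23 - v2*b13 + v3*b12 = (4)*(2) - (-2)*(4) + (-1)*(-4) = 20
vB = -4*e1 - 14*e2 + 12*e3 + 20*e123


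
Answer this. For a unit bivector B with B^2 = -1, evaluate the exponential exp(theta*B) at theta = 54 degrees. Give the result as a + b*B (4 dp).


For a unit bivector B with B^2 = -1, the exponential series gives
e^(theta*B) = cos(theta) + sin(theta)*B (the GA analogue of Euler's formula).
theta = 54 degrees = 0.942478 rad
cos(54 deg) = 0.5878
sin(54 deg) = 0.8090
exp(theta*B) = 0.5878 + 0.8090*B


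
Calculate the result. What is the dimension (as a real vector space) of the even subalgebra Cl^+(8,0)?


Even subalgebra dimension = 2^(n-1)
n = 8 + 0 = 8
2^(8 - 1) = 2^7 = 128
Verification: sum of C(8,k) for even k = 1 + 28 + 70 + 28 + 1 = 128
Result = 128


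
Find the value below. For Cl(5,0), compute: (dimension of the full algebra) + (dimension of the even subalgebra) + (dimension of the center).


n = 5 + 0 = 5
Total dim = 2^5 = 32
Even subalgebra dim = 2^4 = 16
n is odd, so center dim = 2
Sum = 32 + 16 + 2 = 50


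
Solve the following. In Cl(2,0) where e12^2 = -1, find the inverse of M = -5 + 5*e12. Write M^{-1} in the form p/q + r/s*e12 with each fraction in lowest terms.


M = -5 + 5*e12, where e12^2 = -1.
Since M commutes with its reverse ~M = a - b*e12, M * ~M = a^2 - b^2*e12^2 = a^2 + b^2.
So M^{-1} = ~M / (a^2 + b^2) = (a - b*e12)/(a^2 + b^2).
a^2 + b^2 = 25 + 25 = 50
Scalar part = -5/50 = -1/10
Bivector coeff = -5/50 = -1/10
M^{-1} = -1/10 - 1/10*e12


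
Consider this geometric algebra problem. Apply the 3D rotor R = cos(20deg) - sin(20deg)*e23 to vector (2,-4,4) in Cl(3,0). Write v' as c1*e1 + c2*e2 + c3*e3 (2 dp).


Rotor R = cos(20deg) - sin(20deg)*e23
Rotation angle theta = 2 * 20 = 40 degrees in the e23 plane (e2 -> e3).
The component perpendicular to the plane (e1) is invariant: v'_1 = v1 = 2.00
cos(40deg) = 0.7660, sin(40deg) = 0.6428
v'_2 = v2*cos(theta) - v3*sin(theta) = -4*0.7660 - 4*0.6428 = -5.64
v'_3 = v2*sin(theta) + v3*cos(theta) = -4*0.6428 + 4*0.7660 = 0.49
v' = 2.00*e1 - 5.64*e2 + 0.49*e3


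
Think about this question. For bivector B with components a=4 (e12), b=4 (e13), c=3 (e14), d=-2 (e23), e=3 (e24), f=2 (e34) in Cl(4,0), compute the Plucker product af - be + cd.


Plucker relation: af - be + cd
a*f = 4*2 = 8
b*e = 4*3 = 12
c*d = 3*(-2) = -6
af - be + cd = 8 - 12 + (-6)
= -10


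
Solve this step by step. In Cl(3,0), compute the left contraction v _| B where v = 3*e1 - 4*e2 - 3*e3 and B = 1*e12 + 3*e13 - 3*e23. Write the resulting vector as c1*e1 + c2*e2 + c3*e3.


Left contraction v _| B = <vB>_1 (grade-1 part of the geometric product vB).
Using e1_|e12 = e2, e2_|e12 = -e1, e1_|e13 = e3, e3_|e13 = -e1, e2_|e23 = e3, e3_|e23 = -e2:
e1 coeff: -v2*b12 - v3*b13 = -(-4)*(1) - (-3)*(3) = 13
e2 coeff: v1*b12 - v3*b23 = (3)*(1) - (-3)*(-3) = -6
e3 coeff: v1*b13 + v2*b23 = (3)*(3) + (-4)*(-3) = 21
v _| B = 13*e1 - 6*e2 + 21*e3


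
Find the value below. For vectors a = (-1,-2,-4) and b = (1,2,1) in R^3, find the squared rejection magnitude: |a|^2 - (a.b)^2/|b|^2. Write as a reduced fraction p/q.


|a|^2 = (-1)^2 + (-2)^2 + (-4)^2 = 21
|b|^2 = 1^2 + 2^2 + 1^2 = 6
a . b = (-1)*1 + (-2)*2 + (-4)*1 = -9
(a.b)^2 = (-9)^2 = 81
|rej|^2 = 21 - 81/6
= (126 - 81)/6
= 45/6
In lowest terms: 15/2


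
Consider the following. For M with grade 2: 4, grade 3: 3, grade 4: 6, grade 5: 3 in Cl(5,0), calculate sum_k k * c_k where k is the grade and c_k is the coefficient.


Grade-weighted sum = sum of grade_k * coefficient_k
2*4 = 8
3*3 = 9
4*6 = 24
5*3 = 15
Total = 8 + 9 + 24 + 15 = 56


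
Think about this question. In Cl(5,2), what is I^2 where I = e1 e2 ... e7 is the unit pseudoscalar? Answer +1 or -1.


The pseudoscalar I = e1...e_n (product of all n generators) of Cl(p,q) satisfies I^2 = (-1)^(q + n(n-1)/2).
p = 5, q = 2, n = p + q = 7
n(n-1)/2 = 7 * 6 / 2 = 21
Exponent = q + n(n-1)/2 = 2 + 21 = 23
I^2 = (-1)^23 = -1


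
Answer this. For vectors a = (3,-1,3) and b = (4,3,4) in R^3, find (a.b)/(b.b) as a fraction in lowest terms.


Projection coefficient = (a . b) / (b . b)
a . b = 3*4 + (-1)*3 + 3*4
= 12 + (-3) + 12 = 21
b . b = 4^2 + 3^2 + 4^2
= 16 + 9 + 16 = 41
Coefficient = 21/41
In lowest terms: 21/41


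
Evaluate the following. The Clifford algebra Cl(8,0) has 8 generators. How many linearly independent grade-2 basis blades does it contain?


Number of grade-k basis blades in Cl(p,q) with n = p + q is C(n, k).
n = 8 + 0 = 8
C(8, 2) = 8! / (2! * 6!)
= 40320 / (2 * 720)
= 28


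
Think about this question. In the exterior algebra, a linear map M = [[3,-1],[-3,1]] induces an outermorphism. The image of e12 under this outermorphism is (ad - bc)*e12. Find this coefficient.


The outermorphism of a linear map f sends e1^e2 to f(e1)^f(e2).
f(e1) = 3*e1 - 3*e2
f(e2) = -1*e1 + 1*e2
f(e1) ^ f(e2) = (3*e1 - 3*e2) ^ (-1*e1 + 1*e2)
= 3*1*e12 + (-3)*(-1)*e21
= (3 - 3)*e12
= 0*e12
Coefficient = 0


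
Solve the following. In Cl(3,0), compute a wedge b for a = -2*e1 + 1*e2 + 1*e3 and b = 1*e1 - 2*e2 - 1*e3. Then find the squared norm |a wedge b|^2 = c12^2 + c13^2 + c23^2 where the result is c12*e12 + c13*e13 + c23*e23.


a wedge b = (a1*b2 - a2*b1)*e12 + (a1*b3 - a3*b1)*e13 + (a2*b3 - a3*b2)*e23
e12 coeff: (-2)*(-2) - 1*1 = 4 - 1 = 3
e13 coeff: (-2)*(-1) - 1*1 = 2 - 1 = 1
e23 coeff: 1*(-1) - 1*(-2) = -1 - (-2) = 1
|a wedge b|^2 = 3^2 + 1^2 + 1^2
= 9 + 1 + 1
= 11


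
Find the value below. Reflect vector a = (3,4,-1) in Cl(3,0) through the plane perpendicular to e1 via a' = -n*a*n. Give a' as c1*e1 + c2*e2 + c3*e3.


Reflection formula: a' = -n*a*n, with n = e1 (unit vector, n^2 = 1).
For reflection through hyperplane perp to e1:
The component along e1 flips sign, others stay.
a = (3, 4, -1)
a' = (-3, 4, -1)
a' = -3*e1 + 4*e2 - 1*e3


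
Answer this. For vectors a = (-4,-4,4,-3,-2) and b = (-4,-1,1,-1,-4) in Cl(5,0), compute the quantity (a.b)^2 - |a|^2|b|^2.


a . b = (-4)*(-4) + (-4)*(-1) + 4*1 + (-3)*(-1) + (-2)*(-4)
= 16 + 4 + 4 + 3 + 8 = 35
|a|^2 = (-4)^2 + (-4)^2 + 4^2 + (-3)^2 + (-2)^2 = 61
|b|^2 = (-4)^2 + (-1)^2 + 1^2 + (-1)^2 + (-4)^2 = 35
(a.b)^2 = 35^2 = 1225
|a|^2 * |b|^2 = 61 * 35 = 2135
Result = 1225 - 2135 = -910


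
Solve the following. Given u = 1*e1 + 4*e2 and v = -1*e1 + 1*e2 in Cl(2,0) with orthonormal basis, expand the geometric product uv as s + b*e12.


Expand: (1*e1 + 4*e2)(-1*e1 + 1*e2)
= 1*(-1)*e1e1 + 1*1*e1e2 + 4*(-1)*e2e1 + 4*1*e2e2
Using e1^2 = e2^2 = 1, e2e1 = -e1e2:
Scalar part s = 1*(-1) + 4*1 = -1 + 4 = 3
Bivector part b = 1*1 - 4*(-1) = 1 - (-4) = 5
uv = 3 + 5*e12


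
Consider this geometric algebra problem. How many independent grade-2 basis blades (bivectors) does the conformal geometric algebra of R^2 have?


The conformal model of R^2 uses Cl(3,1) with m = 2 + 2 = 4 generators.
Number of grade-2 blades = C(m, 2) = C(4, 2)
= 4*3/2 = 6


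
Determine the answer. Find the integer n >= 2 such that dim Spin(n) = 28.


dim Spin(n) = dim so(n) = n(n-1)/2.
Solve n(n-1)/2 = 28, i.e. n^2 - n - 56 = 0.
Discriminant = 1 + 8*28 = 225
n = (1 + sqrt(225))/2 = (1 + 15)/2 = 8


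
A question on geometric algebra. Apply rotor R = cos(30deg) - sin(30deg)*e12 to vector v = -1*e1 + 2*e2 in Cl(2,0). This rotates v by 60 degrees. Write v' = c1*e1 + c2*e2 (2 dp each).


Rotor R = cos(30deg) - sin(30deg)*e12
Rotation angle theta = 2 * 30 = 60 degrees
v' = R*v*~R rotates v by theta.
cos(60deg) = 0.5000, sin(60deg) = 0.8660
v'_1 = -1*cos(60deg) - 2*sin(60deg)
= -1*0.5000 - 2*0.8660
= -2.23
v'_2 = -1*sin(60deg) + 2*cos(60deg)
= -1*0.8660 + 2*0.5000
= 0.13
v' = -2.23*e1 + 0.13*e2


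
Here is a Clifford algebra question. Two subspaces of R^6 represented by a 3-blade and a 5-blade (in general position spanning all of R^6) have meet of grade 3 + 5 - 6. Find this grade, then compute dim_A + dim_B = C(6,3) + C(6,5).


Meet grade = grade(A) + grade(B) - n
= 3 + 5 - 6 = 2
C(6,3) = 20
C(6,5) = 6
dim_A + dim_B = 20 + 6 = 26


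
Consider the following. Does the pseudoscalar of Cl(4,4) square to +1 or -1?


The pseudoscalar I = e1...e_n (product of all n generators) of Cl(p,q) satisfies I^2 = (-1)^(q + n(n-1)/2).
p = 4, q = 4, n = p + q = 8
n(n-1)/2 = 8 * 7 / 2 = 28
Exponent = q + n(n-1)/2 = 4 + 28 = 32
I^2 = (-1)^32 = +1


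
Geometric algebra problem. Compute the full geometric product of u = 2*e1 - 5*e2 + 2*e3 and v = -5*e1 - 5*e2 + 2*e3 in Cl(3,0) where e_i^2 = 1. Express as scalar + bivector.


In Cl(3,0): e_i^2 = 1, e_ie_j = -e_je_i for i != j.
Scalar part = u . v = 2*(-5) + (-5)*(-5) + 2*2
= -10 + 25 + 4 = 19
e12 coeff = 2*(-5) - (-5)*(-5) = -10 - 25 = -35
e13 coeff = 2*2 - 2*(-5) = 4 - (-10) = 14
e23 coeff = (-5)*2 - 2*(-5) = -10 - (-10) = 0
uv = 19 - 35*e12 + 14*e13 + 0*e23


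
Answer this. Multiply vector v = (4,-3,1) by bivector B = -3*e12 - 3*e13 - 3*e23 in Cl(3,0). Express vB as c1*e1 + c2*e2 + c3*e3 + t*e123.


vB has grade-1 (vector) and grade-3 (trivector) parts: vB = (v _| B) + (v ^ B).
Vector part <vB>_1:
  e1: -v2*b12 - v3*b13 = -(-3)*(-3) - (1)*(-3) = -6
  e2: v1*b12 - v3*b23 = (4)*(-3) - (1)*(-3) = -9
  e3: v1*b13 + v2*b23 = (4)*(-3) + (-3)*(-3) = -3
Trivector part <vB>_3:
  e123: v1*b23 - v2*b13 + v3*b12 = (4)*(-3) - (-3)*(-3) + (1)*(-3) = -24
vB = -6*e1 - 9*e2 - 3*e3 - 24*e123


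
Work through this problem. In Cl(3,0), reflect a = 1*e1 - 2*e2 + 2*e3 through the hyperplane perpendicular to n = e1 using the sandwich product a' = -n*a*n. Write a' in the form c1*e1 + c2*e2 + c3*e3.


Reflection formula: a' = -n*a*n, with n = e1 (unit vector, n^2 = 1).
For reflection through hyperplane perp to e1:
The component along e1 flips sign, others stay.
a = (1, -2, 2)
a' = (-1, -2, 2)
a' = -1*e1 - 2*e2 + 2*e3


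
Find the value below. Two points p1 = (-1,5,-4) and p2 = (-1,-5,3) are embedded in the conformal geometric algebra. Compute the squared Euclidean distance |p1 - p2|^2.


p1 - p2 = (0, 10, -7)
|p1 - p2|^2 = 0^2 + 10^2 + (-7)^2
= 0 + 100 + 49
= 149


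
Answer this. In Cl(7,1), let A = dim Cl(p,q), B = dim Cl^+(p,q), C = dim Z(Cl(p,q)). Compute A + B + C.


n = 7 + 1 = 8
Total dim = 2^8 = 256
Even subalgebra dim = 2^7 = 128
n is even, so center dim = 1
Sum = 256 + 128 + 1 = 385


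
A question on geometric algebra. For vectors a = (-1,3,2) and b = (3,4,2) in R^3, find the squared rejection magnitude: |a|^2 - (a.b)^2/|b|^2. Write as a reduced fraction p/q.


|a|^2 = (-1)^2 + 3^2 + 2^2 = 14
|b|^2 = 3^2 + 4^2 + 2^2 = 29
a . b = (-1)*3 + 3*4 + 2*2 = 13
(a.b)^2 = 13^2 = 169
|rej|^2 = 14 - 169/29
= (406 - 169)/29
= 237/29
In lowest terms: 237/29


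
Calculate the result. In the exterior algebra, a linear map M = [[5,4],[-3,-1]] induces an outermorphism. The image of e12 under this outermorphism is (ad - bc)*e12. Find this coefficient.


The outermorphism of a linear map f sends e1^e2 to f(e1)^f(e2).
f(e1) = 5*e1 - 3*e2
f(e2) = 4*e1 - 1*e2
f(e1) ^ f(e2) = (5*e1 - 3*e2) ^ (4*e1 - 1*e2)
= 5*(-1)*e12 + (-3)*4*e21
= (-5 - (-12))*e12
= 7*e12
Coefficient = 7


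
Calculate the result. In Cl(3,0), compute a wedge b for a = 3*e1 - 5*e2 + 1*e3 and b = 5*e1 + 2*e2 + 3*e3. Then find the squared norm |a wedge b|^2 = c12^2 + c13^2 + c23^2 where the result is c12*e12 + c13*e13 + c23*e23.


a wedge b = (a1*b2 - a2*b1)*e12 + (a1*b3 - a3*b1)*e13 + (a2*b3 - a3*b2)*e23
e12 coeff: 3*2 - (-5)*5 = 6 - (-25) = 31
e13 coeff: 3*3 - 1*5 = 9 - 5 = 4
e23 coeff: (-5)*3 - 1*2 = -15 - 2 = -17
|a wedge b|^2 = 31^2 + 4^2 + (-17)^2
= 961 + 16 + 289
= 1266
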